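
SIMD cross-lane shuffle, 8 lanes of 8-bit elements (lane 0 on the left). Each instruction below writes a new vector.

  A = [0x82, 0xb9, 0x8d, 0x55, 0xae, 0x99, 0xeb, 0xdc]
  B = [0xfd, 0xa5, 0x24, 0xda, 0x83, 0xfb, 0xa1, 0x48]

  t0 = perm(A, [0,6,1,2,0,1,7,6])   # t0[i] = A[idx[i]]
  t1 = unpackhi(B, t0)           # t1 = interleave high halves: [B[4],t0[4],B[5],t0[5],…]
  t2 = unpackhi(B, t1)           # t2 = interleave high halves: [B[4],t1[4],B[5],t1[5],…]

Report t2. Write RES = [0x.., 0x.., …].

  t0: 82 eb b9 8d 82 b9 dc eb
  t1: 83 82 fb b9 a1 dc 48 eb
  t2: 83 a1 fb dc a1 48 48 eb

RES = [ 0x83  0xa1  0xfb  0xdc  0xa1  0x48  0x48  0xeb ]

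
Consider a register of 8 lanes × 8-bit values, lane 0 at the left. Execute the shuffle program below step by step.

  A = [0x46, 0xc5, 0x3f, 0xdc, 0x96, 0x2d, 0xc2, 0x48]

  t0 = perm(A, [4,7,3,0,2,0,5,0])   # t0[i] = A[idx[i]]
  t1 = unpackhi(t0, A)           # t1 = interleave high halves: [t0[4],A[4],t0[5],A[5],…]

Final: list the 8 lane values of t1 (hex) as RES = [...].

t0 = [0x96, 0x48, 0xdc, 0x46, 0x3f, 0x46, 0x2d, 0x46]
t1 = [0x3f, 0x96, 0x46, 0x2d, 0x2d, 0xc2, 0x46, 0x48]

RES = [ 0x3f  0x96  0x46  0x2d  0x2d  0xc2  0x46  0x48 ]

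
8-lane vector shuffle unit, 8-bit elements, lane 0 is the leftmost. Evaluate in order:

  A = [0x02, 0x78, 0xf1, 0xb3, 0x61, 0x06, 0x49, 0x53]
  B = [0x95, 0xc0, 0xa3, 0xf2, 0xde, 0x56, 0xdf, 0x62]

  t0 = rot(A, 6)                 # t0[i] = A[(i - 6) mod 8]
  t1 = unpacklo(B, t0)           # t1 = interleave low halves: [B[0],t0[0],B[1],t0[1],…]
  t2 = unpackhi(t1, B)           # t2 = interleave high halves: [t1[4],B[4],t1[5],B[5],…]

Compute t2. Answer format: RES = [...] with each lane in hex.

→ t0 |f1|b3|61|06|49|53|02|78|
→ t1 |95|f1|c0|b3|a3|61|f2|06|
→ t2 |a3|de|61|56|f2|df|06|62|

RES = [ 0xa3  0xde  0x61  0x56  0xf2  0xdf  0x06  0x62 ]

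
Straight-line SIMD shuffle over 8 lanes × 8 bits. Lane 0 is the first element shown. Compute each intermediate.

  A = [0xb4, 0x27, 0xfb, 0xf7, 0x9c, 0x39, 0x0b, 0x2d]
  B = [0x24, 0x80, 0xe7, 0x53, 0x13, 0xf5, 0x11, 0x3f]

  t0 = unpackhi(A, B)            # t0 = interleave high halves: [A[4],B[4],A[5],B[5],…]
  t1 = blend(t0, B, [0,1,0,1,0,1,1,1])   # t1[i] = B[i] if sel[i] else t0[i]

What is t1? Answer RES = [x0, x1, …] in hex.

RES = [ 0x9c  0x80  0x39  0x53  0x0b  0xf5  0x11  0x3f ]

→ t0 |9c|13|39|f5|0b|11|2d|3f|
→ t1 |9c|80|39|53|0b|f5|11|3f|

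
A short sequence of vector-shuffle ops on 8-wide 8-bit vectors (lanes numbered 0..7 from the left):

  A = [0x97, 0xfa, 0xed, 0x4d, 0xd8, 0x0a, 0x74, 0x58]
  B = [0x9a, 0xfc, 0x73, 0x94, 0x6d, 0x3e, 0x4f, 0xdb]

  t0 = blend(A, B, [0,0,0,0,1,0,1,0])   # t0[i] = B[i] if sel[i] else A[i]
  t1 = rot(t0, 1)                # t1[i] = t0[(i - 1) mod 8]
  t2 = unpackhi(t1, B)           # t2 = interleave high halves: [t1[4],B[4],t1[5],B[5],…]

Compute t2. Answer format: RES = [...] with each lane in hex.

→ t0 |97|fa|ed|4d|6d|0a|4f|58|
→ t1 |58|97|fa|ed|4d|6d|0a|4f|
→ t2 |4d|6d|6d|3e|0a|4f|4f|db|

RES = [ 0x4d  0x6d  0x6d  0x3e  0x0a  0x4f  0x4f  0xdb ]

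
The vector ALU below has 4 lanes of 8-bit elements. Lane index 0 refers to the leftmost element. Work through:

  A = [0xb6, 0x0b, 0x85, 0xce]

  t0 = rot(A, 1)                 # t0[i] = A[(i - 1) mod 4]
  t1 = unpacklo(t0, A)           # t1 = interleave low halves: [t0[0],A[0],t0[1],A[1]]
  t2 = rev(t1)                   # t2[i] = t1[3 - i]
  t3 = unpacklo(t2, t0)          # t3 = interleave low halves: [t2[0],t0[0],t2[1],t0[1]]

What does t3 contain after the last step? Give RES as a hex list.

RES = [ 0x0b  0xce  0xb6  0xb6 ]

  t0: ce b6 0b 85
  t1: ce b6 b6 0b
  t2: 0b b6 b6 ce
  t3: 0b ce b6 b6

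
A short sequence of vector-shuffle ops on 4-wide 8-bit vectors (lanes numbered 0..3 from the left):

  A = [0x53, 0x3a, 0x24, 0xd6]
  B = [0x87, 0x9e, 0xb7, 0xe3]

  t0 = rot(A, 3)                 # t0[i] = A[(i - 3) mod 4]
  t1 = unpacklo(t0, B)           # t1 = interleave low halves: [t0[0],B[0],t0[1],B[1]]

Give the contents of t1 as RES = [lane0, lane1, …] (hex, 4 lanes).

t0 = [0x3a, 0x24, 0xd6, 0x53]
t1 = [0x3a, 0x87, 0x24, 0x9e]

RES = [0x3a, 0x87, 0x24, 0x9e]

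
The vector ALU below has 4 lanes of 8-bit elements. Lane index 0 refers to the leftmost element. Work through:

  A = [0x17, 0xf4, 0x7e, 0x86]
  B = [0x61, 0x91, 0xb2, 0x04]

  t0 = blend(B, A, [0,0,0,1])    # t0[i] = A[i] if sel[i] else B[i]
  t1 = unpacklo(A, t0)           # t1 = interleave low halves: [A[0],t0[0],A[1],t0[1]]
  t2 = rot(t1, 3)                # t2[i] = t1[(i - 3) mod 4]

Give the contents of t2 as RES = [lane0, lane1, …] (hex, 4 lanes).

  t0: 61 91 b2 86
  t1: 17 61 f4 91
  t2: 61 f4 91 17

RES = [0x61, 0xf4, 0x91, 0x17]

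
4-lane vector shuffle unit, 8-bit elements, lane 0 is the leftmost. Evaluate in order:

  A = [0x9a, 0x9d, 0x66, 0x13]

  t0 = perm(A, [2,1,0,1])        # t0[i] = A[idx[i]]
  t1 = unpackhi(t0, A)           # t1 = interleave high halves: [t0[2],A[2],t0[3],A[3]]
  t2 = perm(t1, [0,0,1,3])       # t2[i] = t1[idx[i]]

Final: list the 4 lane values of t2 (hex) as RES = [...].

  t0: 66 9d 9a 9d
  t1: 9a 66 9d 13
  t2: 9a 9a 66 13

RES = [0x9a, 0x9a, 0x66, 0x13]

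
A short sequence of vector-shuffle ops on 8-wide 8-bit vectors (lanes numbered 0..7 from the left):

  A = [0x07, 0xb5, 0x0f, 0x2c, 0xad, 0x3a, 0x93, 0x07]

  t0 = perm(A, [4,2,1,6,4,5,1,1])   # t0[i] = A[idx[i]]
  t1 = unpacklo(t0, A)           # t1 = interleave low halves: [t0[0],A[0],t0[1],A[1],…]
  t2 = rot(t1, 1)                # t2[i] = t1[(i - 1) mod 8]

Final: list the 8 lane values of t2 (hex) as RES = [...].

→ t0 |ad|0f|b5|93|ad|3a|b5|b5|
→ t1 |ad|07|0f|b5|b5|0f|93|2c|
→ t2 |2c|ad|07|0f|b5|b5|0f|93|

RES = [ 0x2c  0xad  0x07  0x0f  0xb5  0xb5  0x0f  0x93 ]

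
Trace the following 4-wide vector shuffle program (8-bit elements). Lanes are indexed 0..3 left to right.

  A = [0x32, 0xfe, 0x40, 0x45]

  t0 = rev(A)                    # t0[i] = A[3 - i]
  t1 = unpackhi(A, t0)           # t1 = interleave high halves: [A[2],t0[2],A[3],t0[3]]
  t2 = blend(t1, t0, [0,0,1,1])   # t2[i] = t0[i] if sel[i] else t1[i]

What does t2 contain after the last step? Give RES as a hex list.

RES = [0x40, 0xfe, 0xfe, 0x32]

t0 = [0x45, 0x40, 0xfe, 0x32]
t1 = [0x40, 0xfe, 0x45, 0x32]
t2 = [0x40, 0xfe, 0xfe, 0x32]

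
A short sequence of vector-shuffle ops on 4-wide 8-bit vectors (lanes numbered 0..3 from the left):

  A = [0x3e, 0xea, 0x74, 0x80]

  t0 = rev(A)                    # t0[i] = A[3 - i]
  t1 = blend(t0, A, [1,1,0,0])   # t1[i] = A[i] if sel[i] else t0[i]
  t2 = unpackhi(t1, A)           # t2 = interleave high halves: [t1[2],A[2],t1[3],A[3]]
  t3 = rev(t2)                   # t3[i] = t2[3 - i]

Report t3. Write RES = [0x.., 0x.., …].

RES = [ 0x80  0x3e  0x74  0xea ]

→ t0 |80|74|ea|3e|
→ t1 |3e|ea|ea|3e|
→ t2 |ea|74|3e|80|
→ t3 |80|3e|74|ea|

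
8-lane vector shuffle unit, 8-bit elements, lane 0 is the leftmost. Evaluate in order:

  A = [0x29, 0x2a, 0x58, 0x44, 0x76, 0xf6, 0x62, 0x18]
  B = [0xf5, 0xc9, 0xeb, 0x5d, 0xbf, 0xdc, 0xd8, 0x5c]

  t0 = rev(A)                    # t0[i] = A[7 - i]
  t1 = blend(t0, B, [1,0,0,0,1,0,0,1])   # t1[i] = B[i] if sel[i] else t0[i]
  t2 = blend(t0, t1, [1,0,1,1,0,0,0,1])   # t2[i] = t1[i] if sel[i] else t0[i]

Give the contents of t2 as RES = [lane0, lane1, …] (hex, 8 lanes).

RES = [ 0xf5  0x62  0xf6  0x76  0x44  0x58  0x2a  0x5c ]

  t0: 18 62 f6 76 44 58 2a 29
  t1: f5 62 f6 76 bf 58 2a 5c
  t2: f5 62 f6 76 44 58 2a 5c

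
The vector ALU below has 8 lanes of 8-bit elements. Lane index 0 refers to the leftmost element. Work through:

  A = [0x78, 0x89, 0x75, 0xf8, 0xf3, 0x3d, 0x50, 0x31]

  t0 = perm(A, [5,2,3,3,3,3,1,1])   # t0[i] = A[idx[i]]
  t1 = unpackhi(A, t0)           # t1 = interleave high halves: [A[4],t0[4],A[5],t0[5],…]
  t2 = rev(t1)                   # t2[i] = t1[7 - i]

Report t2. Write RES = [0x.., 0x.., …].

→ t0 |3d|75|f8|f8|f8|f8|89|89|
→ t1 |f3|f8|3d|f8|50|89|31|89|
→ t2 |89|31|89|50|f8|3d|f8|f3|

RES = [ 0x89  0x31  0x89  0x50  0xf8  0x3d  0xf8  0xf3 ]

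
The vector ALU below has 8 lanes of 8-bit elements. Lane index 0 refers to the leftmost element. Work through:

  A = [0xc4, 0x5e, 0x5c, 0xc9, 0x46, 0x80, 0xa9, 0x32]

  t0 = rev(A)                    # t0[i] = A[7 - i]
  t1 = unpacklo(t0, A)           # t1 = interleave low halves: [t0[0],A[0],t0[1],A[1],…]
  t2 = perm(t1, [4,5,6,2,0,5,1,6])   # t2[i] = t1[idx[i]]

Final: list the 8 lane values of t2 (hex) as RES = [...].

RES = [0x80, 0x5c, 0x46, 0xa9, 0x32, 0x5c, 0xc4, 0x46]

t0 = [0x32, 0xa9, 0x80, 0x46, 0xc9, 0x5c, 0x5e, 0xc4]
t1 = [0x32, 0xc4, 0xa9, 0x5e, 0x80, 0x5c, 0x46, 0xc9]
t2 = [0x80, 0x5c, 0x46, 0xa9, 0x32, 0x5c, 0xc4, 0x46]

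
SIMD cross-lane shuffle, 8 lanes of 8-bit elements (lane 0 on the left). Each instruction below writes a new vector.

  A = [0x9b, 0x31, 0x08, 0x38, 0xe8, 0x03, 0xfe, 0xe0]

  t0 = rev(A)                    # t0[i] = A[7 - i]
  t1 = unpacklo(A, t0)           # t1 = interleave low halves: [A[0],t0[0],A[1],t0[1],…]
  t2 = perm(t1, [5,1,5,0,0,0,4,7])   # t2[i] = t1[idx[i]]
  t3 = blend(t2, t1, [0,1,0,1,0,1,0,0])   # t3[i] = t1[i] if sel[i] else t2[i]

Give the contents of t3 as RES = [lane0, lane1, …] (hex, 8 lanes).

RES = [ 0x03  0xe0  0x03  0xfe  0x9b  0x03  0x08  0xe8 ]

→ t0 |e0|fe|03|e8|38|08|31|9b|
→ t1 |9b|e0|31|fe|08|03|38|e8|
→ t2 |03|e0|03|9b|9b|9b|08|e8|
→ t3 |03|e0|03|fe|9b|03|08|e8|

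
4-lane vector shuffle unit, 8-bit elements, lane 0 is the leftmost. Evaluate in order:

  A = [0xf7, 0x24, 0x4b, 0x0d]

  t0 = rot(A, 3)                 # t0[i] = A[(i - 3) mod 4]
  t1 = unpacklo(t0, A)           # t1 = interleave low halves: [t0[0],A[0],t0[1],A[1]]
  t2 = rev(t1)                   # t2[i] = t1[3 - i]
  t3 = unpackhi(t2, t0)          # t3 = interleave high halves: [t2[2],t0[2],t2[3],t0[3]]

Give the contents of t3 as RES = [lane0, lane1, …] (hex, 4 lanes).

RES = [ 0xf7  0x0d  0x24  0xf7 ]

t0 = [0x24, 0x4b, 0x0d, 0xf7]
t1 = [0x24, 0xf7, 0x4b, 0x24]
t2 = [0x24, 0x4b, 0xf7, 0x24]
t3 = [0xf7, 0x0d, 0x24, 0xf7]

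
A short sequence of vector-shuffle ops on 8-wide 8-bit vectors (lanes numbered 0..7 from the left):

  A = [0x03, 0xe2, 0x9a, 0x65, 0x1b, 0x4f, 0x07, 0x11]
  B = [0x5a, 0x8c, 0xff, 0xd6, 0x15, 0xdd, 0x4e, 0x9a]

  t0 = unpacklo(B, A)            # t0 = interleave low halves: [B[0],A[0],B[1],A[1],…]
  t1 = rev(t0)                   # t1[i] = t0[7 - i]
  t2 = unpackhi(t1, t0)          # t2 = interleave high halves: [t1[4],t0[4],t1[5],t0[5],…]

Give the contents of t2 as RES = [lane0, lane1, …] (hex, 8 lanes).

RES = [0xe2, 0xff, 0x8c, 0x9a, 0x03, 0xd6, 0x5a, 0x65]

  t0: 5a 03 8c e2 ff 9a d6 65
  t1: 65 d6 9a ff e2 8c 03 5a
  t2: e2 ff 8c 9a 03 d6 5a 65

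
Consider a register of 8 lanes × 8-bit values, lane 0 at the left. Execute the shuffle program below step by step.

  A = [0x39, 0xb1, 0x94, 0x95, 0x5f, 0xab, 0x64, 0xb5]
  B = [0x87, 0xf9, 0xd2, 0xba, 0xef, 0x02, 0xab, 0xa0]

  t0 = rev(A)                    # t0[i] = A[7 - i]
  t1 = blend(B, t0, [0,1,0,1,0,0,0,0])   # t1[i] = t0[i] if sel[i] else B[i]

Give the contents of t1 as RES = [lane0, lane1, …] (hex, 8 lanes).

RES = [0x87, 0x64, 0xd2, 0x5f, 0xef, 0x02, 0xab, 0xa0]

  t0: b5 64 ab 5f 95 94 b1 39
  t1: 87 64 d2 5f ef 02 ab a0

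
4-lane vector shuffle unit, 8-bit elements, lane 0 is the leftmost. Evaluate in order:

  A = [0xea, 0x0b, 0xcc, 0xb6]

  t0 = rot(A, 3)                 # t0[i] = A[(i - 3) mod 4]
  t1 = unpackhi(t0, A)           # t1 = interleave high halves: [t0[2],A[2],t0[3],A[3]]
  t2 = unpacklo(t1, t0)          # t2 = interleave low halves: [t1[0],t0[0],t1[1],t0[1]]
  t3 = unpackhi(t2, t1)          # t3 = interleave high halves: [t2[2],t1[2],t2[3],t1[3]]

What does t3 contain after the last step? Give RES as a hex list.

→ t0 |0b|cc|b6|ea|
→ t1 |b6|cc|ea|b6|
→ t2 |b6|0b|cc|cc|
→ t3 |cc|ea|cc|b6|

RES = [ 0xcc  0xea  0xcc  0xb6 ]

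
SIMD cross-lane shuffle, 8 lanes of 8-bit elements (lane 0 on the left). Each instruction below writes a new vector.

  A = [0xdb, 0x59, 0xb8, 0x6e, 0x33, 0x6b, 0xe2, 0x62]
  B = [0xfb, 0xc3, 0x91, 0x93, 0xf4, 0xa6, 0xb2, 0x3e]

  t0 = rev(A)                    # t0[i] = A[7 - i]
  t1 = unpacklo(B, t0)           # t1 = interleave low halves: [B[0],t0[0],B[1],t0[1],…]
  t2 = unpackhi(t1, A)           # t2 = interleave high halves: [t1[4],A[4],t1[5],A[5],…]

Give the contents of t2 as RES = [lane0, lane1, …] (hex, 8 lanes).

RES = [0x91, 0x33, 0x6b, 0x6b, 0x93, 0xe2, 0x33, 0x62]

  t0: 62 e2 6b 33 6e b8 59 db
  t1: fb 62 c3 e2 91 6b 93 33
  t2: 91 33 6b 6b 93 e2 33 62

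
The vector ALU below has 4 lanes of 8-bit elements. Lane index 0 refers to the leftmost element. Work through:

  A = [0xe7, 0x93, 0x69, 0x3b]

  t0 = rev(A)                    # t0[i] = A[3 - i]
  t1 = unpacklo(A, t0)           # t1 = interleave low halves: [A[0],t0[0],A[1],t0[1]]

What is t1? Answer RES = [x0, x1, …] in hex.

→ t0 |3b|69|93|e7|
→ t1 |e7|3b|93|69|

RES = [0xe7, 0x3b, 0x93, 0x69]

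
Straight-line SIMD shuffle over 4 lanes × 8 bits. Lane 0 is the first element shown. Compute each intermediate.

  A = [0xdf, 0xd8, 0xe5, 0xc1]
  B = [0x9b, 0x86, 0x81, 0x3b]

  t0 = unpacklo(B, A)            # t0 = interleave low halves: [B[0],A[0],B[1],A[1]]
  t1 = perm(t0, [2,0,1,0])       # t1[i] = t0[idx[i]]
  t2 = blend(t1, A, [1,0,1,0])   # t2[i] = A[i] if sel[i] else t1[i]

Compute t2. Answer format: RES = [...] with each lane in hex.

  t0: 9b df 86 d8
  t1: 86 9b df 9b
  t2: df 9b e5 9b

RES = [ 0xdf  0x9b  0xe5  0x9b ]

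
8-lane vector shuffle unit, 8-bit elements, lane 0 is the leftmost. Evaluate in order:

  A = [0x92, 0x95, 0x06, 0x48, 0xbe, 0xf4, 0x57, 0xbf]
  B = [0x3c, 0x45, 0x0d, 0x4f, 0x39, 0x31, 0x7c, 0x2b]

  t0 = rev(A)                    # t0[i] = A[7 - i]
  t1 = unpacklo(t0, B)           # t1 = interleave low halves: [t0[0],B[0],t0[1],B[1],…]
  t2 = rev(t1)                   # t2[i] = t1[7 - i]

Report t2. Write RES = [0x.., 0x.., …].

RES = [ 0x4f  0xbe  0x0d  0xf4  0x45  0x57  0x3c  0xbf ]

→ t0 |bf|57|f4|be|48|06|95|92|
→ t1 |bf|3c|57|45|f4|0d|be|4f|
→ t2 |4f|be|0d|f4|45|57|3c|bf|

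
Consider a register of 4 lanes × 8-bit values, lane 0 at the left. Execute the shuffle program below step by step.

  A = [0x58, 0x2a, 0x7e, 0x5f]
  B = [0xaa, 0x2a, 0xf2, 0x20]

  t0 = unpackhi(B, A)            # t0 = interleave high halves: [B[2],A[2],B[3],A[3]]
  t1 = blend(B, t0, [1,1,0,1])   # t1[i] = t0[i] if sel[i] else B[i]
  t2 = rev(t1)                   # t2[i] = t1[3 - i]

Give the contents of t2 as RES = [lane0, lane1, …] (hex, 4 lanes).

  t0: f2 7e 20 5f
  t1: f2 7e f2 5f
  t2: 5f f2 7e f2

RES = [0x5f, 0xf2, 0x7e, 0xf2]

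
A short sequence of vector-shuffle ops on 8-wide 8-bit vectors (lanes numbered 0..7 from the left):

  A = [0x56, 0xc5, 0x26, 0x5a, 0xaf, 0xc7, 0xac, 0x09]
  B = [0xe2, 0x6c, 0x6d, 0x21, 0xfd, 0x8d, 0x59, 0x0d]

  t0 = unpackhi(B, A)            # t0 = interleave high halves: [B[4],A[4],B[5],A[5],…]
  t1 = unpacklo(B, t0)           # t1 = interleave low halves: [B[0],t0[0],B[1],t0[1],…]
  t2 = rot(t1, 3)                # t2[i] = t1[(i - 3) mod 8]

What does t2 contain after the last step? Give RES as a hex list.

RES = [ 0x8d  0x21  0xc7  0xe2  0xfd  0x6c  0xaf  0x6d ]

  t0: fd af 8d c7 59 ac 0d 09
  t1: e2 fd 6c af 6d 8d 21 c7
  t2: 8d 21 c7 e2 fd 6c af 6d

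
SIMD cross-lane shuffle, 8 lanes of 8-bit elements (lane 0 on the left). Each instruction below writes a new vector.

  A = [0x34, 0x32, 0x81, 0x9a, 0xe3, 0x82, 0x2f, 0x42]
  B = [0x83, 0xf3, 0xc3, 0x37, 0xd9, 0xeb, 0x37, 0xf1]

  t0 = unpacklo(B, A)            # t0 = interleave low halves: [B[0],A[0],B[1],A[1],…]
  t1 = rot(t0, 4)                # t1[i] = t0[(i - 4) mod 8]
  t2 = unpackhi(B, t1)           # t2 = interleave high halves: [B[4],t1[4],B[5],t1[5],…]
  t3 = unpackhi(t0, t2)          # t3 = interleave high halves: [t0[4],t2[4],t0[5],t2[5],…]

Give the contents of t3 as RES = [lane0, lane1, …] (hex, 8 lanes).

RES = [ 0xc3  0x37  0x81  0xf3  0x37  0xf1  0x9a  0x32 ]

→ t0 |83|34|f3|32|c3|81|37|9a|
→ t1 |c3|81|37|9a|83|34|f3|32|
→ t2 |d9|83|eb|34|37|f3|f1|32|
→ t3 |c3|37|81|f3|37|f1|9a|32|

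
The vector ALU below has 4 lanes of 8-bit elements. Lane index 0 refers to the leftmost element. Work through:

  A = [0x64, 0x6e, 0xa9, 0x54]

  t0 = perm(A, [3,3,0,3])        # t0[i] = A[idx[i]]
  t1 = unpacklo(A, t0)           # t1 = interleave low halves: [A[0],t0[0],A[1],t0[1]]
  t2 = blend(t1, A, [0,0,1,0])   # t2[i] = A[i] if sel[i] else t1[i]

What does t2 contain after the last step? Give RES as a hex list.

  t0: 54 54 64 54
  t1: 64 54 6e 54
  t2: 64 54 a9 54

RES = [ 0x64  0x54  0xa9  0x54 ]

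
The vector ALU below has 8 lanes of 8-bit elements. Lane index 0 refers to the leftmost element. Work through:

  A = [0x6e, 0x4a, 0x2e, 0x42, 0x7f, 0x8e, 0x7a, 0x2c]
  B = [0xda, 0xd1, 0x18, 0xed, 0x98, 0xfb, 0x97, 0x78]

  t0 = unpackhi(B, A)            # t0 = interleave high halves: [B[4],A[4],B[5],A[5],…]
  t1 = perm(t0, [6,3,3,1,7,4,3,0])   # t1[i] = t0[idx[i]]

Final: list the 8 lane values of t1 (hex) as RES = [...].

  t0: 98 7f fb 8e 97 7a 78 2c
  t1: 78 8e 8e 7f 2c 97 8e 98

RES = [0x78, 0x8e, 0x8e, 0x7f, 0x2c, 0x97, 0x8e, 0x98]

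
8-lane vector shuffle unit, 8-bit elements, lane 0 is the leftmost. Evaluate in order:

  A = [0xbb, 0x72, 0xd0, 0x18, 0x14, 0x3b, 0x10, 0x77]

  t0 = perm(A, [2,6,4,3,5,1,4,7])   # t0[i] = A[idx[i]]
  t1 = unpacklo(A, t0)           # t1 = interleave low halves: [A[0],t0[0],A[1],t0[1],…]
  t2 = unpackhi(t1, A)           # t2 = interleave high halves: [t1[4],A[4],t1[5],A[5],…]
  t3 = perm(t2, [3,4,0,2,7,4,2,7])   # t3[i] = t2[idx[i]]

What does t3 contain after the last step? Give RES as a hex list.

RES = [0x3b, 0x18, 0xd0, 0x14, 0x77, 0x18, 0x14, 0x77]

  t0: d0 10 14 18 3b 72 14 77
  t1: bb d0 72 10 d0 14 18 18
  t2: d0 14 14 3b 18 10 18 77
  t3: 3b 18 d0 14 77 18 14 77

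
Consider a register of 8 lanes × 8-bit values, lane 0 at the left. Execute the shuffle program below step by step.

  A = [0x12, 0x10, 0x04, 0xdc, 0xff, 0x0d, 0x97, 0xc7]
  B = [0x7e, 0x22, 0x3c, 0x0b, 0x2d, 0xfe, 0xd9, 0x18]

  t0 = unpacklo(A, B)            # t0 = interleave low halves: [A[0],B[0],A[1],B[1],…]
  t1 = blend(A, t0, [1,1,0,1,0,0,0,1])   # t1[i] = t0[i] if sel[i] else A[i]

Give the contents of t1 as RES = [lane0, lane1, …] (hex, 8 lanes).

RES = [ 0x12  0x7e  0x04  0x22  0xff  0x0d  0x97  0x0b ]

  t0: 12 7e 10 22 04 3c dc 0b
  t1: 12 7e 04 22 ff 0d 97 0b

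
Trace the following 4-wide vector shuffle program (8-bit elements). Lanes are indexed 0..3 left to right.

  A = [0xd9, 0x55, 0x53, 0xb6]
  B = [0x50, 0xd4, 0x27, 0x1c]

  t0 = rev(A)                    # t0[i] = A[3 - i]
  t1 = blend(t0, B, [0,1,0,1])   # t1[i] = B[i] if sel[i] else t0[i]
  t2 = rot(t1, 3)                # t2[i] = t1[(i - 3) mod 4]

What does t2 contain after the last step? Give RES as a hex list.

RES = [ 0xd4  0x55  0x1c  0xb6 ]

→ t0 |b6|53|55|d9|
→ t1 |b6|d4|55|1c|
→ t2 |d4|55|1c|b6|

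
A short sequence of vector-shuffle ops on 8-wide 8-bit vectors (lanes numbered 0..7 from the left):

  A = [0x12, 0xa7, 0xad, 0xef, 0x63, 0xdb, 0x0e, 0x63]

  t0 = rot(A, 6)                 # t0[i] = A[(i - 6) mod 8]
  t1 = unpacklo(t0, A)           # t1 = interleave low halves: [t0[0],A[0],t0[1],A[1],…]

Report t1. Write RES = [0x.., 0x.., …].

RES = [0xad, 0x12, 0xef, 0xa7, 0x63, 0xad, 0xdb, 0xef]

→ t0 |ad|ef|63|db|0e|63|12|a7|
→ t1 |ad|12|ef|a7|63|ad|db|ef|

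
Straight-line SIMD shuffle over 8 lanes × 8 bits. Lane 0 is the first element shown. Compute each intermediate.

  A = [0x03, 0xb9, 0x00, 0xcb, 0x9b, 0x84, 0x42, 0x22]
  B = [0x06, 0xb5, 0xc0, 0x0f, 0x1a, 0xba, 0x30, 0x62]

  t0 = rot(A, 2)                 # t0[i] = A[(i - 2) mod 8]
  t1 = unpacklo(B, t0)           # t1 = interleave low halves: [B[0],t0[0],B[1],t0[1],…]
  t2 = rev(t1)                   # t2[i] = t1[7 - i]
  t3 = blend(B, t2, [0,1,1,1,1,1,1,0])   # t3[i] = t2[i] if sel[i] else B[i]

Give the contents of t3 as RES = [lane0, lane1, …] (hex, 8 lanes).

RES = [0x06, 0x0f, 0x03, 0xc0, 0x22, 0xb5, 0x42, 0x62]

t0 = [0x42, 0x22, 0x03, 0xb9, 0x00, 0xcb, 0x9b, 0x84]
t1 = [0x06, 0x42, 0xb5, 0x22, 0xc0, 0x03, 0x0f, 0xb9]
t2 = [0xb9, 0x0f, 0x03, 0xc0, 0x22, 0xb5, 0x42, 0x06]
t3 = [0x06, 0x0f, 0x03, 0xc0, 0x22, 0xb5, 0x42, 0x62]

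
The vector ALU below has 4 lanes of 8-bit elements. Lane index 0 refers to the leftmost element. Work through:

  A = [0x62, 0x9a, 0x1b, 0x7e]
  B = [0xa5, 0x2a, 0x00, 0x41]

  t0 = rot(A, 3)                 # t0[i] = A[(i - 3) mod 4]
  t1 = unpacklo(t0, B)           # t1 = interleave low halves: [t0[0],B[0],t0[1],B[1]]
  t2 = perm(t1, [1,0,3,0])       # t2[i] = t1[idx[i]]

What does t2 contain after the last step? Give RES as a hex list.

RES = [ 0xa5  0x9a  0x2a  0x9a ]

→ t0 |9a|1b|7e|62|
→ t1 |9a|a5|1b|2a|
→ t2 |a5|9a|2a|9a|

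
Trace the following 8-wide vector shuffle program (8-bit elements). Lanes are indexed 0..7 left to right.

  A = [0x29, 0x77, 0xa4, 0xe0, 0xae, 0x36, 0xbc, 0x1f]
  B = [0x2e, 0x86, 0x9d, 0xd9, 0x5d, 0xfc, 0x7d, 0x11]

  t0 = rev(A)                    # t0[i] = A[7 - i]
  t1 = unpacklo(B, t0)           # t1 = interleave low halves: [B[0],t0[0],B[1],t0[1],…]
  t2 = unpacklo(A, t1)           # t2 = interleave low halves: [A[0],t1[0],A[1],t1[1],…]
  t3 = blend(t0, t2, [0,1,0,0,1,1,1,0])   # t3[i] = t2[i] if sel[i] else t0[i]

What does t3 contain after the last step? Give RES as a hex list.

→ t0 |1f|bc|36|ae|e0|a4|77|29|
→ t1 |2e|1f|86|bc|9d|36|d9|ae|
→ t2 |29|2e|77|1f|a4|86|e0|bc|
→ t3 |1f|2e|36|ae|a4|86|e0|29|

RES = [ 0x1f  0x2e  0x36  0xae  0xa4  0x86  0xe0  0x29 ]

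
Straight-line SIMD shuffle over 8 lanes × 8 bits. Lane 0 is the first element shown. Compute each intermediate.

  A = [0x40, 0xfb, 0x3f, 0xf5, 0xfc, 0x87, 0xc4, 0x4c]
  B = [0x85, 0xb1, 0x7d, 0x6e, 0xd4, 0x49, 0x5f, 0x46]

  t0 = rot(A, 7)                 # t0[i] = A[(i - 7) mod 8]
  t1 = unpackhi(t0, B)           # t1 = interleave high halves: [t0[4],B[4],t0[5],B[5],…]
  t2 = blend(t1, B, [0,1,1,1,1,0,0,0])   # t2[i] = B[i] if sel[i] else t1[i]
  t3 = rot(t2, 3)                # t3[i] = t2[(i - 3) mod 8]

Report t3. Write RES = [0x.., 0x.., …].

RES = [ 0x5f  0x40  0x46  0x87  0xb1  0x7d  0x6e  0xd4 ]

t0 = [0xfb, 0x3f, 0xf5, 0xfc, 0x87, 0xc4, 0x4c, 0x40]
t1 = [0x87, 0xd4, 0xc4, 0x49, 0x4c, 0x5f, 0x40, 0x46]
t2 = [0x87, 0xb1, 0x7d, 0x6e, 0xd4, 0x5f, 0x40, 0x46]
t3 = [0x5f, 0x40, 0x46, 0x87, 0xb1, 0x7d, 0x6e, 0xd4]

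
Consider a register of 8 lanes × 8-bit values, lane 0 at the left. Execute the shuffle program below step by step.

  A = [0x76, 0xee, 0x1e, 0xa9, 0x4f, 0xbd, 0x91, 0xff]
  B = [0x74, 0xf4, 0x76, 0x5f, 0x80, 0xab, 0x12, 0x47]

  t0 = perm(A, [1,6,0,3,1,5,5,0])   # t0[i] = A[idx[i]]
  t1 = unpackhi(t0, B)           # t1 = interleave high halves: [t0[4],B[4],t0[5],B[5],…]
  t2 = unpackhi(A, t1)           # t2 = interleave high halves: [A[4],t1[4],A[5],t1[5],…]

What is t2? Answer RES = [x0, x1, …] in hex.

→ t0 |ee|91|76|a9|ee|bd|bd|76|
→ t1 |ee|80|bd|ab|bd|12|76|47|
→ t2 |4f|bd|bd|12|91|76|ff|47|

RES = [0x4f, 0xbd, 0xbd, 0x12, 0x91, 0x76, 0xff, 0x47]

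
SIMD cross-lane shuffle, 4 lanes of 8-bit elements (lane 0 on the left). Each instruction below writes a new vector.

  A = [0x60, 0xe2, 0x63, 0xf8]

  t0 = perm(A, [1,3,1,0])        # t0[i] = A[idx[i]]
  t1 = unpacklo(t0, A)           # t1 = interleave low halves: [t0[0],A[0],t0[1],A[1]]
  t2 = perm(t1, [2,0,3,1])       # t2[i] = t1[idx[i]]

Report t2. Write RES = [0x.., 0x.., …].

RES = [0xf8, 0xe2, 0xe2, 0x60]

→ t0 |e2|f8|e2|60|
→ t1 |e2|60|f8|e2|
→ t2 |f8|e2|e2|60|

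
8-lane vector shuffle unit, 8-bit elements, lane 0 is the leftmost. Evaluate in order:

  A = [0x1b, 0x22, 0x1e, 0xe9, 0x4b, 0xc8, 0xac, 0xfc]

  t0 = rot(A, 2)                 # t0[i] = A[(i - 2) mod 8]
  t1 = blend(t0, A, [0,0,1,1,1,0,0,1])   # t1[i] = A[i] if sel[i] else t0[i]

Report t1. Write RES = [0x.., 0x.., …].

t0 = [0xac, 0xfc, 0x1b, 0x22, 0x1e, 0xe9, 0x4b, 0xc8]
t1 = [0xac, 0xfc, 0x1e, 0xe9, 0x4b, 0xe9, 0x4b, 0xfc]

RES = [0xac, 0xfc, 0x1e, 0xe9, 0x4b, 0xe9, 0x4b, 0xfc]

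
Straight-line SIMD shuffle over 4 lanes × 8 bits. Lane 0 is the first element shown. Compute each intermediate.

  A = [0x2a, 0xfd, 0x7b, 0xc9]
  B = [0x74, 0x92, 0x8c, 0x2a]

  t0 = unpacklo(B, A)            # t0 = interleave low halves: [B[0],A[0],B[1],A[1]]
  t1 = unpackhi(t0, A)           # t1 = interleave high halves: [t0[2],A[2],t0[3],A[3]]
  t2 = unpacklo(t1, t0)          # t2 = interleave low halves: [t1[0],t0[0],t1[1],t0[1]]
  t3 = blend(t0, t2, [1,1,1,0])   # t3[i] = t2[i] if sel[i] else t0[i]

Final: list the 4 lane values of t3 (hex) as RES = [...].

  t0: 74 2a 92 fd
  t1: 92 7b fd c9
  t2: 92 74 7b 2a
  t3: 92 74 7b fd

RES = [ 0x92  0x74  0x7b  0xfd ]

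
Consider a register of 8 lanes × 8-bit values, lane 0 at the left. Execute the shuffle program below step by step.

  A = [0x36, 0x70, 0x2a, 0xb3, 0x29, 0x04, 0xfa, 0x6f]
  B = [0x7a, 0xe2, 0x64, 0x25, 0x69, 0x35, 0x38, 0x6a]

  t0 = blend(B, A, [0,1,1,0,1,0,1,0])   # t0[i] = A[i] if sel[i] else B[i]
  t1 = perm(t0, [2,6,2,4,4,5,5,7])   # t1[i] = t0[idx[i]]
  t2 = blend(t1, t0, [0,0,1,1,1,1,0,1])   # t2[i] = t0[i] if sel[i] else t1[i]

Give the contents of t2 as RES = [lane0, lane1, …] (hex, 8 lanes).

→ t0 |7a|70|2a|25|29|35|fa|6a|
→ t1 |2a|fa|2a|29|29|35|35|6a|
→ t2 |2a|fa|2a|25|29|35|35|6a|

RES = [0x2a, 0xfa, 0x2a, 0x25, 0x29, 0x35, 0x35, 0x6a]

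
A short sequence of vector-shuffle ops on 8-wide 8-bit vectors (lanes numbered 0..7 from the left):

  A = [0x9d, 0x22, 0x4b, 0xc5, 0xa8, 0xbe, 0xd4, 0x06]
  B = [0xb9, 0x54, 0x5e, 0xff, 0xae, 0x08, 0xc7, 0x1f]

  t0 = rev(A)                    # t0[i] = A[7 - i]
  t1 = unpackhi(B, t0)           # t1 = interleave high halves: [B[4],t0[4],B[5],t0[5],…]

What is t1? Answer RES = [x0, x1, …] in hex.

t0 = [0x06, 0xd4, 0xbe, 0xa8, 0xc5, 0x4b, 0x22, 0x9d]
t1 = [0xae, 0xc5, 0x08, 0x4b, 0xc7, 0x22, 0x1f, 0x9d]

RES = [ 0xae  0xc5  0x08  0x4b  0xc7  0x22  0x1f  0x9d ]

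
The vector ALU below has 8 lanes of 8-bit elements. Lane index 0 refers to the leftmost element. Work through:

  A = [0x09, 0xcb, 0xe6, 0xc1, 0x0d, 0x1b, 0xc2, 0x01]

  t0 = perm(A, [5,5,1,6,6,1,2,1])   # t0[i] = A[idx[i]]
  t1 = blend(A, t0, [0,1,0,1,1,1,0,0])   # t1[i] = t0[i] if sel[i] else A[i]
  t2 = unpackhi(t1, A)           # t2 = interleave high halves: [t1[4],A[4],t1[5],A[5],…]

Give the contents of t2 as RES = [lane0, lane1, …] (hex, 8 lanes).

→ t0 |1b|1b|cb|c2|c2|cb|e6|cb|
→ t1 |09|1b|e6|c2|c2|cb|c2|01|
→ t2 |c2|0d|cb|1b|c2|c2|01|01|

RES = [ 0xc2  0x0d  0xcb  0x1b  0xc2  0xc2  0x01  0x01 ]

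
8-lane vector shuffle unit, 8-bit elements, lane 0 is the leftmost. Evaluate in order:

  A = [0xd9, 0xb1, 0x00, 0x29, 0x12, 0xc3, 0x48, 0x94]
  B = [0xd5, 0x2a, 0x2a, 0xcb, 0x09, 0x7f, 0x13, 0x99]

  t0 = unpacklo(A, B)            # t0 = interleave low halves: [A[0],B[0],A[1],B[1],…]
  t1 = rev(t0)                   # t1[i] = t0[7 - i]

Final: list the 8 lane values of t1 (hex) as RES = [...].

t0 = [0xd9, 0xd5, 0xb1, 0x2a, 0x00, 0x2a, 0x29, 0xcb]
t1 = [0xcb, 0x29, 0x2a, 0x00, 0x2a, 0xb1, 0xd5, 0xd9]

RES = [ 0xcb  0x29  0x2a  0x00  0x2a  0xb1  0xd5  0xd9 ]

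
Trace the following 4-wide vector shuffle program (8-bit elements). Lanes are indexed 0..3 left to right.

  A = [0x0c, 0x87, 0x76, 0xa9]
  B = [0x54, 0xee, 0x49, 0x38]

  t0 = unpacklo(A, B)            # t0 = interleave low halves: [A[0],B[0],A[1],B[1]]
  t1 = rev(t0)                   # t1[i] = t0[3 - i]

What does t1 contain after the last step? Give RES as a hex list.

  t0: 0c 54 87 ee
  t1: ee 87 54 0c

RES = [0xee, 0x87, 0x54, 0x0c]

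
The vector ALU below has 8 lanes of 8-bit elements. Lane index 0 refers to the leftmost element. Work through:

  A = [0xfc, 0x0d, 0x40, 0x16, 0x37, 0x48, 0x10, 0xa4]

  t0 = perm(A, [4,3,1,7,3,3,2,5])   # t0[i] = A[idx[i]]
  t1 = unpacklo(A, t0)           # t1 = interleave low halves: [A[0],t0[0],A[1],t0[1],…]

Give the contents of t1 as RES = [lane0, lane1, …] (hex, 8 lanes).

RES = [0xfc, 0x37, 0x0d, 0x16, 0x40, 0x0d, 0x16, 0xa4]

→ t0 |37|16|0d|a4|16|16|40|48|
→ t1 |fc|37|0d|16|40|0d|16|a4|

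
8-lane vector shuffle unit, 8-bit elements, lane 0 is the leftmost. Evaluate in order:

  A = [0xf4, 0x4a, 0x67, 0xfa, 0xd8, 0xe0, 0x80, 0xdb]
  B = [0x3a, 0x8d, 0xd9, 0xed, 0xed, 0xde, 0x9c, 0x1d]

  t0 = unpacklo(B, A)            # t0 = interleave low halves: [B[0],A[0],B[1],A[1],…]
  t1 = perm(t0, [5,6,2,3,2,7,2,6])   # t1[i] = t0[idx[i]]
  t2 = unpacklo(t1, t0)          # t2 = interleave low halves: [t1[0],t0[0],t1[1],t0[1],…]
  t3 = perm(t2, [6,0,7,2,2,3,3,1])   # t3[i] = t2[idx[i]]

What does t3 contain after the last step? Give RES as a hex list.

→ t0 |3a|f4|8d|4a|d9|67|ed|fa|
→ t1 |67|ed|8d|4a|8d|fa|8d|ed|
→ t2 |67|3a|ed|f4|8d|8d|4a|4a|
→ t3 |4a|67|4a|ed|ed|f4|f4|3a|

RES = [0x4a, 0x67, 0x4a, 0xed, 0xed, 0xf4, 0xf4, 0x3a]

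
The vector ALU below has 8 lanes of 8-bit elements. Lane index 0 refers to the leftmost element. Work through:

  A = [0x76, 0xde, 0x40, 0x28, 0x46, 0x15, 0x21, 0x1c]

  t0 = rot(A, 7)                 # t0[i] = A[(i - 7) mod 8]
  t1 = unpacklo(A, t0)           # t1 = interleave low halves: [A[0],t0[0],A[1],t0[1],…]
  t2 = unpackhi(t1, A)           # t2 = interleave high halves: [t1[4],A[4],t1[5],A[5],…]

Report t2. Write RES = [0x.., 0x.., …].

t0 = [0xde, 0x40, 0x28, 0x46, 0x15, 0x21, 0x1c, 0x76]
t1 = [0x76, 0xde, 0xde, 0x40, 0x40, 0x28, 0x28, 0x46]
t2 = [0x40, 0x46, 0x28, 0x15, 0x28, 0x21, 0x46, 0x1c]

RES = [ 0x40  0x46  0x28  0x15  0x28  0x21  0x46  0x1c ]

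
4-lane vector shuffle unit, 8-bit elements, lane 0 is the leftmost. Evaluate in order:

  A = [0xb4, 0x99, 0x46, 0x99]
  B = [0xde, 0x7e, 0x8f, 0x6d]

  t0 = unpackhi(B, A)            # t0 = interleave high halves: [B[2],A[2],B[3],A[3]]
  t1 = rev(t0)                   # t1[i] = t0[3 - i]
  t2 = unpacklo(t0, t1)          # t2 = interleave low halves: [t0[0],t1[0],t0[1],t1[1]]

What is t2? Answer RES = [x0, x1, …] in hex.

  t0: 8f 46 6d 99
  t1: 99 6d 46 8f
  t2: 8f 99 46 6d

RES = [0x8f, 0x99, 0x46, 0x6d]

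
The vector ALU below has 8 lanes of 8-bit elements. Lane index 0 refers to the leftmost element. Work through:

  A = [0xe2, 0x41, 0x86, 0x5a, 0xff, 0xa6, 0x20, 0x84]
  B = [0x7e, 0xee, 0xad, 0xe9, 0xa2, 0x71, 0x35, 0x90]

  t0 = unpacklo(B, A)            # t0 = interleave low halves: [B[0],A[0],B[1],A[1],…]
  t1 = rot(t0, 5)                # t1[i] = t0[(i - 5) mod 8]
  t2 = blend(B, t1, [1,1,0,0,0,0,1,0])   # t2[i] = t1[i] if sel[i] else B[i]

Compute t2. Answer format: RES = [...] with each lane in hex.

t0 = [0x7e, 0xe2, 0xee, 0x41, 0xad, 0x86, 0xe9, 0x5a]
t1 = [0x41, 0xad, 0x86, 0xe9, 0x5a, 0x7e, 0xe2, 0xee]
t2 = [0x41, 0xad, 0xad, 0xe9, 0xa2, 0x71, 0xe2, 0x90]

RES = [ 0x41  0xad  0xad  0xe9  0xa2  0x71  0xe2  0x90 ]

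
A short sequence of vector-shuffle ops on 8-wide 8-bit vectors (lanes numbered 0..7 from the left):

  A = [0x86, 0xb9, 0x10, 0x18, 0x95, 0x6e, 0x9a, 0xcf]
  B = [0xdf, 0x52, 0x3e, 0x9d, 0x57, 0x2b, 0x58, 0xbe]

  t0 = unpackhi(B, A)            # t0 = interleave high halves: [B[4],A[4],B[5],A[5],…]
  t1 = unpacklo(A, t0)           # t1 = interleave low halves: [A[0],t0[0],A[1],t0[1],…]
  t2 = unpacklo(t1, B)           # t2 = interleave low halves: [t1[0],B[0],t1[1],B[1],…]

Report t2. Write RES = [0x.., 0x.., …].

RES = [0x86, 0xdf, 0x57, 0x52, 0xb9, 0x3e, 0x95, 0x9d]

t0 = [0x57, 0x95, 0x2b, 0x6e, 0x58, 0x9a, 0xbe, 0xcf]
t1 = [0x86, 0x57, 0xb9, 0x95, 0x10, 0x2b, 0x18, 0x6e]
t2 = [0x86, 0xdf, 0x57, 0x52, 0xb9, 0x3e, 0x95, 0x9d]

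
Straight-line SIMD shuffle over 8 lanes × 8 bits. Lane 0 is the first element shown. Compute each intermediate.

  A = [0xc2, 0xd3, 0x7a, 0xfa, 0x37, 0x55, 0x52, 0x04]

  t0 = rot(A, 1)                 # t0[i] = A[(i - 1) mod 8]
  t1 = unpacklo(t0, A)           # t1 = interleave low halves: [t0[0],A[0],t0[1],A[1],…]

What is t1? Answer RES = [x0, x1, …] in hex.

RES = [ 0x04  0xc2  0xc2  0xd3  0xd3  0x7a  0x7a  0xfa ]

  t0: 04 c2 d3 7a fa 37 55 52
  t1: 04 c2 c2 d3 d3 7a 7a fa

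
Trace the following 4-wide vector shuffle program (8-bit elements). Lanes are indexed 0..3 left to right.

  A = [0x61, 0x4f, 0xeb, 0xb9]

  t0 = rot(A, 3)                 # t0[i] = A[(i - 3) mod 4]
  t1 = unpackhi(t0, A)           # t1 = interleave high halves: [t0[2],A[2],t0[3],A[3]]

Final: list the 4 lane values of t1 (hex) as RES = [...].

RES = [0xb9, 0xeb, 0x61, 0xb9]

  t0: 4f eb b9 61
  t1: b9 eb 61 b9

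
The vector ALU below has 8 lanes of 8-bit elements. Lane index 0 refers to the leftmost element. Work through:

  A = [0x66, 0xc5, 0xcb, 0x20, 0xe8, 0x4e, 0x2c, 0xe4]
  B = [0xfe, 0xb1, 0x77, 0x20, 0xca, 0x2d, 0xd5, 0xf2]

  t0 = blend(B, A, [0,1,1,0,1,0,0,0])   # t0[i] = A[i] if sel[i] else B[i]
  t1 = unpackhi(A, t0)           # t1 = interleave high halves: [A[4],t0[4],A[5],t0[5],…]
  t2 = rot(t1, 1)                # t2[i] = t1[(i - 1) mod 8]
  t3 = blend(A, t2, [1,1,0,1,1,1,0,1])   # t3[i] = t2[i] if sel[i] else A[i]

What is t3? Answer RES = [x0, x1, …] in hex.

t0 = [0xfe, 0xc5, 0xcb, 0x20, 0xe8, 0x2d, 0xd5, 0xf2]
t1 = [0xe8, 0xe8, 0x4e, 0x2d, 0x2c, 0xd5, 0xe4, 0xf2]
t2 = [0xf2, 0xe8, 0xe8, 0x4e, 0x2d, 0x2c, 0xd5, 0xe4]
t3 = [0xf2, 0xe8, 0xcb, 0x4e, 0x2d, 0x2c, 0x2c, 0xe4]

RES = [0xf2, 0xe8, 0xcb, 0x4e, 0x2d, 0x2c, 0x2c, 0xe4]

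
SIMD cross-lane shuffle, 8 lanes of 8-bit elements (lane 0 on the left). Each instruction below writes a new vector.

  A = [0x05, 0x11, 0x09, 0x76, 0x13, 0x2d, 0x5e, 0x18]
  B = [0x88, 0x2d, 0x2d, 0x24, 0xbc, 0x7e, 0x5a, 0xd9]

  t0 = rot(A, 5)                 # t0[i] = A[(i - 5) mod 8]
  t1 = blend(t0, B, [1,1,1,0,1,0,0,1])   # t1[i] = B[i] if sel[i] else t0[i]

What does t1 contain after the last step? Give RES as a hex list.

RES = [0x88, 0x2d, 0x2d, 0x5e, 0xbc, 0x05, 0x11, 0xd9]

t0 = [0x76, 0x13, 0x2d, 0x5e, 0x18, 0x05, 0x11, 0x09]
t1 = [0x88, 0x2d, 0x2d, 0x5e, 0xbc, 0x05, 0x11, 0xd9]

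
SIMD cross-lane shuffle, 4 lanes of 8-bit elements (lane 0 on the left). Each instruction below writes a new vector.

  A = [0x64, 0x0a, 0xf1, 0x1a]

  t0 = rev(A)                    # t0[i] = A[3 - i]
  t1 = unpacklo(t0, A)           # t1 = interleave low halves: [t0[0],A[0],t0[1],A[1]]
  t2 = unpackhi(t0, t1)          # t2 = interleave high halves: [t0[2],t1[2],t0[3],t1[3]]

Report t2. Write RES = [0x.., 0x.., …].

RES = [0x0a, 0xf1, 0x64, 0x0a]

  t0: 1a f1 0a 64
  t1: 1a 64 f1 0a
  t2: 0a f1 64 0a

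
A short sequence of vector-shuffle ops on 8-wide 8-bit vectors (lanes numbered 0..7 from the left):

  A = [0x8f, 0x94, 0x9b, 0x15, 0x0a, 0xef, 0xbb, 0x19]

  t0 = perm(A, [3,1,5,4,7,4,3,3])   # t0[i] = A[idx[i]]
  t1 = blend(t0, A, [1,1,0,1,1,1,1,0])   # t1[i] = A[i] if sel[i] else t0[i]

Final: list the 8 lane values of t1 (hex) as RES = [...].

  t0: 15 94 ef 0a 19 0a 15 15
  t1: 8f 94 ef 15 0a ef bb 15

RES = [ 0x8f  0x94  0xef  0x15  0x0a  0xef  0xbb  0x15 ]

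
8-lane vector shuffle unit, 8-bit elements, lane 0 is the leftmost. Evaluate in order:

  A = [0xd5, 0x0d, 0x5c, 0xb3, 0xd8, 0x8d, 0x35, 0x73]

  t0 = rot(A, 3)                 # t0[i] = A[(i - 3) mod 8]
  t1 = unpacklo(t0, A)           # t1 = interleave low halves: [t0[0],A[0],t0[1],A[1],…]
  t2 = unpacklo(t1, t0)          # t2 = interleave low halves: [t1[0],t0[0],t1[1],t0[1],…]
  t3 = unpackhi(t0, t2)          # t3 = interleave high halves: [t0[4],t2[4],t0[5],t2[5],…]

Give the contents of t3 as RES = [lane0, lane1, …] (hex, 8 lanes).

RES = [ 0x0d  0x35  0x5c  0x73  0xb3  0x0d  0xd8  0xd5 ]

  t0: 8d 35 73 d5 0d 5c b3 d8
  t1: 8d d5 35 0d 73 5c d5 b3
  t2: 8d 8d d5 35 35 73 0d d5
  t3: 0d 35 5c 73 b3 0d d8 d5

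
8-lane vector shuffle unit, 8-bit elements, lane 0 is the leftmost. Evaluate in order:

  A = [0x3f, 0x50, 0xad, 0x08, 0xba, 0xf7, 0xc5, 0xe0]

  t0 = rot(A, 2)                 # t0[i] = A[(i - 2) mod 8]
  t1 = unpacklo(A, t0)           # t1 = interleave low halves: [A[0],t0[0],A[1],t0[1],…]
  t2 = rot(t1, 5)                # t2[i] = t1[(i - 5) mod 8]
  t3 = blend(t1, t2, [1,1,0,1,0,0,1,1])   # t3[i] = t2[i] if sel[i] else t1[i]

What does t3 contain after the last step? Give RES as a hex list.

RES = [0xe0, 0xad, 0x50, 0x08, 0xad, 0x3f, 0xc5, 0x50]

→ t0 |c5|e0|3f|50|ad|08|ba|f7|
→ t1 |3f|c5|50|e0|ad|3f|08|50|
→ t2 |e0|ad|3f|08|50|3f|c5|50|
→ t3 |e0|ad|50|08|ad|3f|c5|50|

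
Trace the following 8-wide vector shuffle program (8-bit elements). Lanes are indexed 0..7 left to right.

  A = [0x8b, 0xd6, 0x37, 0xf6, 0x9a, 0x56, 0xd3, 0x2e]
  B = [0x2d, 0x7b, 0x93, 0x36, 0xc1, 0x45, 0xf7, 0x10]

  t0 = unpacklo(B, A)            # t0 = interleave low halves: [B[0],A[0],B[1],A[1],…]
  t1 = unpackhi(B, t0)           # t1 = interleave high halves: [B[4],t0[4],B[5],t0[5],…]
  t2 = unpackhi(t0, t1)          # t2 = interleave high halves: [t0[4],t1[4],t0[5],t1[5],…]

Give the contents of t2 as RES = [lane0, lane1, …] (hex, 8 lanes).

t0 = [0x2d, 0x8b, 0x7b, 0xd6, 0x93, 0x37, 0x36, 0xf6]
t1 = [0xc1, 0x93, 0x45, 0x37, 0xf7, 0x36, 0x10, 0xf6]
t2 = [0x93, 0xf7, 0x37, 0x36, 0x36, 0x10, 0xf6, 0xf6]

RES = [0x93, 0xf7, 0x37, 0x36, 0x36, 0x10, 0xf6, 0xf6]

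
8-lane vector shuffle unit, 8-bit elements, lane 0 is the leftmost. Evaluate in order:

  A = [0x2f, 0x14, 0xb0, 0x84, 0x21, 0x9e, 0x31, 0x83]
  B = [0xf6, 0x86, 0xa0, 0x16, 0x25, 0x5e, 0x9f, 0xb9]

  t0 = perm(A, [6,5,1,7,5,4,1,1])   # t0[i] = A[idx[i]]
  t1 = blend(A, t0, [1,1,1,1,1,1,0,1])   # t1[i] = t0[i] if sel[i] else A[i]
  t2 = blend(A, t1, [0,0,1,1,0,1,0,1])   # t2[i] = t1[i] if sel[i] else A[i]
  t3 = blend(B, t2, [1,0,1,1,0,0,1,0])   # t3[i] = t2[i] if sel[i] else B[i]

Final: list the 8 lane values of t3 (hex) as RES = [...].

RES = [0x2f, 0x86, 0x14, 0x83, 0x25, 0x5e, 0x31, 0xb9]

→ t0 |31|9e|14|83|9e|21|14|14|
→ t1 |31|9e|14|83|9e|21|31|14|
→ t2 |2f|14|14|83|21|21|31|14|
→ t3 |2f|86|14|83|25|5e|31|b9|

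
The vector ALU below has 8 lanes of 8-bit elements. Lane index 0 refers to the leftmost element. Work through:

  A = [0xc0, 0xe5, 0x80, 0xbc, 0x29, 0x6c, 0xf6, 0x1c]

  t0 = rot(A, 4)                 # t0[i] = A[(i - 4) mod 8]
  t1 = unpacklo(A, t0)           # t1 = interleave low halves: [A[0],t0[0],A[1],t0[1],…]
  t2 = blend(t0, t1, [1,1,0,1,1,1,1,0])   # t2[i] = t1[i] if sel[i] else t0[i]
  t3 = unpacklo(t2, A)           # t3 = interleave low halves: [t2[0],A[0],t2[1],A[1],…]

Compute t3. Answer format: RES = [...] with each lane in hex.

RES = [ 0xc0  0xc0  0x29  0xe5  0xf6  0x80  0x6c  0xbc ]

t0 = [0x29, 0x6c, 0xf6, 0x1c, 0xc0, 0xe5, 0x80, 0xbc]
t1 = [0xc0, 0x29, 0xe5, 0x6c, 0x80, 0xf6, 0xbc, 0x1c]
t2 = [0xc0, 0x29, 0xf6, 0x6c, 0x80, 0xf6, 0xbc, 0xbc]
t3 = [0xc0, 0xc0, 0x29, 0xe5, 0xf6, 0x80, 0x6c, 0xbc]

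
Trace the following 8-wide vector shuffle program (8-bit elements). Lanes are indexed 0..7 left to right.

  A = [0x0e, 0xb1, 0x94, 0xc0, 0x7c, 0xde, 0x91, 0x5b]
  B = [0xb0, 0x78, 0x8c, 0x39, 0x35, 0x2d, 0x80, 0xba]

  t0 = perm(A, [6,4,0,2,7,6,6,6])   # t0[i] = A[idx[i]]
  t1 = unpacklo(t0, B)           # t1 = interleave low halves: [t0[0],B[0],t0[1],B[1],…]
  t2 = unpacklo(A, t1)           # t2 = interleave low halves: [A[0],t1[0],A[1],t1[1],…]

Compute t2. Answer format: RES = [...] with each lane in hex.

RES = [0x0e, 0x91, 0xb1, 0xb0, 0x94, 0x7c, 0xc0, 0x78]

→ t0 |91|7c|0e|94|5b|91|91|91|
→ t1 |91|b0|7c|78|0e|8c|94|39|
→ t2 |0e|91|b1|b0|94|7c|c0|78|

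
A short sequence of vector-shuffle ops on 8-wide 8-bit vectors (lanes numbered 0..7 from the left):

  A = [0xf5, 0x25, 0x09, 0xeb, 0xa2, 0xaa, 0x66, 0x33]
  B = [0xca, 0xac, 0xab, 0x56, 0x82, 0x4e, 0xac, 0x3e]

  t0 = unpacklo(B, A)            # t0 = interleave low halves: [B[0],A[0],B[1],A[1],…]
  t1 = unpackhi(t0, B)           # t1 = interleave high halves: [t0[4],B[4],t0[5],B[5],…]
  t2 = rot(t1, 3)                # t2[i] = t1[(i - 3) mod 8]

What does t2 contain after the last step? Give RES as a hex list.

RES = [ 0xac  0xeb  0x3e  0xab  0x82  0x09  0x4e  0x56 ]

→ t0 |ca|f5|ac|25|ab|09|56|eb|
→ t1 |ab|82|09|4e|56|ac|eb|3e|
→ t2 |ac|eb|3e|ab|82|09|4e|56|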